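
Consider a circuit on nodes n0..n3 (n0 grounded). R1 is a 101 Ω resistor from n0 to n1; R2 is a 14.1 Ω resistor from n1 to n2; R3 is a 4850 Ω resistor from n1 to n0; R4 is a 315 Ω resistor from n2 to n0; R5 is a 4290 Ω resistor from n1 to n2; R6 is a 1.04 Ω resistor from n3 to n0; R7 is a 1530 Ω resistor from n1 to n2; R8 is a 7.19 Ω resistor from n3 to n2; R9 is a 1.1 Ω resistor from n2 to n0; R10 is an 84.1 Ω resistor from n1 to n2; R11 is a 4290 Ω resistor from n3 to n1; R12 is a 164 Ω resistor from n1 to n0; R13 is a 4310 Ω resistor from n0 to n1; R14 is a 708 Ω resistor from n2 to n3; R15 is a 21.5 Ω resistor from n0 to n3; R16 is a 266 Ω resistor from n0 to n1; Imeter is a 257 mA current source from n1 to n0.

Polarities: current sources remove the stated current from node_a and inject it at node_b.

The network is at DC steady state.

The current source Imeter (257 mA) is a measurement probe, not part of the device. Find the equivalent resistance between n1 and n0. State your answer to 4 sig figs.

R_eq = 10.22 Ω

Apply KCL at each of the 3 non-ground nodes and solve the resulting linear system.
Node n1: branches {R1, R2, R3, R5, R7, R10, R11, R12, R13, R16, Imeter} → V_1 = -2.626
Node n2: branches {R2, R4, R5, R7, R8, R9, R10, R14} → V_2 = -0.1964
Node n3: branches {R6, R8, R11, R14, R15} → V_3 = -0.02456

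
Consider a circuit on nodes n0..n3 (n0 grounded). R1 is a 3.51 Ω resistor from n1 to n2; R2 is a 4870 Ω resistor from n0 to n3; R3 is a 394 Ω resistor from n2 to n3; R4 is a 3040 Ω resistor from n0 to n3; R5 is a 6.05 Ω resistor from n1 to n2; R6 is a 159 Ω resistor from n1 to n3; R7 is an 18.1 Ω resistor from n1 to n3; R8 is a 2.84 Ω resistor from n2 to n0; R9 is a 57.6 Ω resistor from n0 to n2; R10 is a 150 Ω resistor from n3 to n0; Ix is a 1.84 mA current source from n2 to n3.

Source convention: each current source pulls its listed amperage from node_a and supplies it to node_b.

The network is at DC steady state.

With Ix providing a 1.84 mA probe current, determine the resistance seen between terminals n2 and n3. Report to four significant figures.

R_eq = 15.69 Ω

Apply KCL at each of the 3 non-ground nodes and solve the resulting linear system.
Node n1: branches {R1, R5, R6, R7} → V_1 = 0.002920
Node n2: branches {R1, R3, R5, R8, R9, Ix} → V_2 = -0.0005519
Node n3: branches {R2, R3, R4, R6, R7, R10, Ix} → V_3 = 0.02832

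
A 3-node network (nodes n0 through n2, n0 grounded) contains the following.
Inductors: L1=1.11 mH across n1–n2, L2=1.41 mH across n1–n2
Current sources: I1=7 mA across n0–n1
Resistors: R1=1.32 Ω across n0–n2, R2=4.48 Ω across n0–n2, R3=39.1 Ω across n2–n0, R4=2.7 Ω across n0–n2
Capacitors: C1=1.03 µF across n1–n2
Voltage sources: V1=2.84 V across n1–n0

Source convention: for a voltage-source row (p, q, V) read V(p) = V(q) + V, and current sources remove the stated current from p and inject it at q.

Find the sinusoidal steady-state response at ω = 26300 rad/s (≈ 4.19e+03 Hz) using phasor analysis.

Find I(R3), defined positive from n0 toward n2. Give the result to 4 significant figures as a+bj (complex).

-4.462e-05+0.001800j A

Element admittances at ω=26300 rad/s:
  Y(L1) = 0.000-0.03425j S between n1,n2
  I1: injects 0.007 A into n1 (from n0)
  Y(R1) = 0.7576+0.000j S between n0,n2
  Y(R2) = 0.2232+0.000j S between n0,n2
  Y(R3) = 0.02558+0.000j S between n2,n0
  Y(R4) = 0.3704+0.000j S between n0,n2
  Y(C1) = 0.000+0.02709j S between n1,n2
  Y(L2) = 0.000-0.02697j S between n1,n2
  V1: constraint V(n1)−V(n0) = 2.84
Assemble and solve the 3×3 MNA system:
  V(n1)=2.840+0.000j  V(n2)=0.001745-0.07037j
  i(V1)=0.004598+0.09688j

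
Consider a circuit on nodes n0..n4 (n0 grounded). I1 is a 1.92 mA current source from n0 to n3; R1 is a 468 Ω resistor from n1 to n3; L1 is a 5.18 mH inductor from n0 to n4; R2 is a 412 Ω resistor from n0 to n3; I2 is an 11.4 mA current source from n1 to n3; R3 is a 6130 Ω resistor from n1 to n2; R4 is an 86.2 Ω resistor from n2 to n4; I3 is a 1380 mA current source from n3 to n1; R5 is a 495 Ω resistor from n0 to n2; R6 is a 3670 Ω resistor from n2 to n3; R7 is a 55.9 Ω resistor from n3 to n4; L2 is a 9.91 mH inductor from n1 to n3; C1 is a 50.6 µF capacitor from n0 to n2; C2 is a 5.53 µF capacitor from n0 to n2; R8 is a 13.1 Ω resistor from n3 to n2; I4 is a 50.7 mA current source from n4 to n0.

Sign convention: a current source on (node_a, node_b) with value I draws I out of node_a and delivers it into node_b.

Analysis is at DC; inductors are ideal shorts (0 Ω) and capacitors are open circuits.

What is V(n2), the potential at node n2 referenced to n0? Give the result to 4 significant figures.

Apply KCL at each of the 4 non-ground nodes and solve the resulting linear system.
Node n1: branches {R1, I2, R3, I3, L2} → V_1 = 0.06022
Node n2: branches {R3, R4, R5, R6, C1, C2, R8} → V_2 = 0.05114
Node n3: branches {I1, R1, R2, I2, I3, R6, R7, L2, R8} → V_3 = 0.06022
Node n4: branches {L1, R4, R7, I4} → V_4 = 0.000
Source currents: i(L1)=0.04903, i(L2)=1.369

0.05114 V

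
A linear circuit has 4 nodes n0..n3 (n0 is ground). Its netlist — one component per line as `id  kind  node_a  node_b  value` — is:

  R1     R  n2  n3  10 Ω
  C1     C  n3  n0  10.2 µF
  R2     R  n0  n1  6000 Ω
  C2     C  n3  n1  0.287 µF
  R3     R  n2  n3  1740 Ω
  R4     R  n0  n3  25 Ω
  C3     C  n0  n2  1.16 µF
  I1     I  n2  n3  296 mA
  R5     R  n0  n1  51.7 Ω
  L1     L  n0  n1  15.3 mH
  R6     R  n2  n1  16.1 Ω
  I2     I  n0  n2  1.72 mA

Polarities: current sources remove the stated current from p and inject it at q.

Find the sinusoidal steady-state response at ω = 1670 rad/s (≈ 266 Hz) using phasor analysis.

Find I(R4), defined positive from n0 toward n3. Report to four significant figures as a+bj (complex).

-0.03814+0.02486j A

Element admittances at ω=1670 rad/s:
  Y(R1) = 0.1000+0.000j S between n2,n3
  Y(C1) = 0.000+0.01703j S between n3,n0
  Y(R2) = 0.0001667+0.000j S between n0,n1
  Y(C2) = 0.000+0.0004793j S between n3,n1
  Y(R3) = 0.0005747+0.000j S between n2,n3
  Y(R4) = 0.04000+0.000j S between n0,n3
  Y(C3) = 0.000+0.001937j S between n0,n2
  I1: injects 0.296 A into n3 (from n2)
  Y(R5) = 0.01934+0.000j S between n0,n1
  Y(L1) = 0.000-0.03914j S between n0,n1
  Y(R6) = 0.06211+0.000j S between n2,n1
  I2: injects 0.00172 A into n2 (from n0)
Assemble and solve the 3×3 MNA system:
  V(n1)=-0.7295-0.8721j  V(n2)=-1.506-0.6993j  V(n3)=0.9535-0.6216j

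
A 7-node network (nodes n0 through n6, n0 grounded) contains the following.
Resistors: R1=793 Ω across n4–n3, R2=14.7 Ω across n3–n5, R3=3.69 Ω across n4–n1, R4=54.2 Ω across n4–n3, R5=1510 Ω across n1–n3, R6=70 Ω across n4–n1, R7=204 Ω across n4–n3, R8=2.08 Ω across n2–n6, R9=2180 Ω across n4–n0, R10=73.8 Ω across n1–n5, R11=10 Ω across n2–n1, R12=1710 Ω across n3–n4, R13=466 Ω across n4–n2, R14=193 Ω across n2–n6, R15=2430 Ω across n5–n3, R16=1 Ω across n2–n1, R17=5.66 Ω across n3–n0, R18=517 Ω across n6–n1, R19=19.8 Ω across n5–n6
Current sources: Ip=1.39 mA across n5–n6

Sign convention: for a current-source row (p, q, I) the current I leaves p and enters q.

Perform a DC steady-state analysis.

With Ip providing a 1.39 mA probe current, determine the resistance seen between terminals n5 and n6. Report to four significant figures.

R_eq = 12.61 Ω

Element admittances at DC:
  Y(R1) = 0.001261 S between n4,n3
  Y(R2) = 0.06803 S between n3,n5
  Y(R3) = 0.2710 S between n4,n1
  Y(R4) = 0.01845 S between n4,n3
  Y(R5) = 0.0006623 S between n1,n3
  Y(R6) = 0.01429 S between n4,n1
  Y(R7) = 0.004902 S between n4,n3
  Y(R8) = 0.4808 S between n2,n6
  Y(R9) = 0.0004587 S between n4,n0
  Y(R10) = 0.01355 S between n1,n5
  Y(R11) = 0.1000 S between n2,n1
  Y(R12) = 0.0005848 S between n3,n4
  Y(R13) = 0.002146 S between n4,n2
  Y(R14) = 0.005181 S between n2,n6
  Y(R15) = 0.0004115 S between n5,n3
  Y(R16) = 1.000 S between n2,n1
  Y(R17) = 0.1767 S between n3,n0
  Y(R18) = 0.001934 S between n6,n1
  Y(R19) = 0.05051 S between n5,n6
  Ip: injects 0.00139 A into n6 (from n5)
Assemble and solve the 6×6 MNA system:
  V(n1)=0.01182  V(n2)=0.01228  V(n3)=-2.819e-05  V(n4)=0.01086  V(n5)=-0.004223  V(n6)=0.01331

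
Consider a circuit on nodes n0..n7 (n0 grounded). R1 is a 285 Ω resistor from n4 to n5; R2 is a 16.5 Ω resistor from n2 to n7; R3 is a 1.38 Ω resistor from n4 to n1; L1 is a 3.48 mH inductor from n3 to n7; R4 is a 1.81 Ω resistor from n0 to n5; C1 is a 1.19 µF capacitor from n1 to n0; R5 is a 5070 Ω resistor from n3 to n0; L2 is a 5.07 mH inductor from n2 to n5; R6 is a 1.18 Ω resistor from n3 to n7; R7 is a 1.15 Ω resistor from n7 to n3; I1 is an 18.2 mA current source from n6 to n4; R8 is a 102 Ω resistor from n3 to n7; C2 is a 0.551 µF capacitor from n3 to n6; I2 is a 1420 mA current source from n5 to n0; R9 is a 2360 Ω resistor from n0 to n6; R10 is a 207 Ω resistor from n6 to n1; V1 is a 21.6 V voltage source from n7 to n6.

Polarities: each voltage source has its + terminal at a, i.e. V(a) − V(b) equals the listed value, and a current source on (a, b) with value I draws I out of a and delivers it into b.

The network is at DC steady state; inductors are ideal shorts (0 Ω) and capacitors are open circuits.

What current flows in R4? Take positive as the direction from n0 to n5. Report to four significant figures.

1.410 A

Apply KCL at each of the 7 non-ground nodes and solve the resulting linear system.
Node n1: branches {R3, C1, R10} → V_1 = -12.48
Node n2: branches {R2, L2} → V_2 = -2.552
Node n3: branches {L1, R5, R6, R7, R8, C2} → V_3 = -1.811
Node n4: branches {R1, R3, I1} → V_4 = -12.41
Node n5: branches {R1, R4, L2, I2} → V_5 = -2.552
Node n6: branches {I1, C2, R9, R10, V1} → V_6 = -23.41
Node n7: branches {R2, L1, R6, R7, R8, V1} → V_7 = -1.811
Source currents: i(L1)=0.0003572, i(L2)=0.04487, i(V1)=-0.04451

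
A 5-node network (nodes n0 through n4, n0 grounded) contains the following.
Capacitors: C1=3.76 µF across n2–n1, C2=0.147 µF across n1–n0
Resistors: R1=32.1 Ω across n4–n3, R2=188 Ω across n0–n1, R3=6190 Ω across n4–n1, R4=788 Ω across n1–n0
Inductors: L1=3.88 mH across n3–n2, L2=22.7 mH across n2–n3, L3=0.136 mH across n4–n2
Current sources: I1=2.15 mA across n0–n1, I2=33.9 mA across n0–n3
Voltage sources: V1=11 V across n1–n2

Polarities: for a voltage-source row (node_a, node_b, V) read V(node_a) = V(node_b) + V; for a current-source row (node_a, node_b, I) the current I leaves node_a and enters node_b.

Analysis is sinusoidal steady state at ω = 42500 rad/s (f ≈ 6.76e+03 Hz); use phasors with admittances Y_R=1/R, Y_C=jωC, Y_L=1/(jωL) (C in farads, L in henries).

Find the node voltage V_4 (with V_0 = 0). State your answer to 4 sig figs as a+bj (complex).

-8.158-2.543j V

Element admittances at ω=42500 rad/s:
  Y(C1) = 0.000+0.1598j S between n2,n1
  Y(R1) = 0.03115+0.000j S between n4,n3
  Y(R2) = 0.005319+0.000j S between n0,n1
  Y(R3) = 0.0001616+0.000j S between n4,n1
  Y(R4) = 0.001269+0.000j S between n1,n0
  Y(L1) = 0.000-0.006064j S between n3,n2
  I1: injects 0.00215 A into n1 (from n0)
  Y(L2) = 0.000-0.001037j S between n2,n3
  I2: injects 0.0339 A into n3 (from n0)
  Y(C2) = 0.000+0.006248j S between n1,n0
  Y(L3) = 0.000-0.1730j S between n4,n2
  V1: constraint V(n1)−V(n2) = 11
Assemble and solve the 5×5 MNA system:
  V(n1)=2.881-2.732j  V(n2)=-8.119-2.732j  V(n3)=-7.163-2.325j  V(n4)=-8.158-2.543j
  i(V1)=-0.03568-1.758j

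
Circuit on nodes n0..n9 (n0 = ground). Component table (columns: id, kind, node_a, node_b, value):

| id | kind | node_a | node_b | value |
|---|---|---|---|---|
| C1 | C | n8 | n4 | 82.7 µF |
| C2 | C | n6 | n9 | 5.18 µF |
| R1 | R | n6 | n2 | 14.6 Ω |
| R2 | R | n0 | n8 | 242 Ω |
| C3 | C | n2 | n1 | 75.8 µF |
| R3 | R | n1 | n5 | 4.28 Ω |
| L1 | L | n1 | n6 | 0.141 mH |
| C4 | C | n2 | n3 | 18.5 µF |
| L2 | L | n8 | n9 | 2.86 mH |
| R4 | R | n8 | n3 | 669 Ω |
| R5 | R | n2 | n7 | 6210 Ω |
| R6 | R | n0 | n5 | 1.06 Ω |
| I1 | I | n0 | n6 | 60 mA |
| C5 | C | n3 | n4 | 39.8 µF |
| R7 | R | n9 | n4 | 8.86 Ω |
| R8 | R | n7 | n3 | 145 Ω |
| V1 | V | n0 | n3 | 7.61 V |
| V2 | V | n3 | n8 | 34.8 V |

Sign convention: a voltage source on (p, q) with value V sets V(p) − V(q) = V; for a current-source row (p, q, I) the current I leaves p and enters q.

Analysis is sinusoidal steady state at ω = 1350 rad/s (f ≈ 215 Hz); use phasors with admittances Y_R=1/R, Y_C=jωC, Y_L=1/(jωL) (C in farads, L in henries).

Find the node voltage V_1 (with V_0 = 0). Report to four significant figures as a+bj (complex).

Element admittances at ω=1350 rad/s:
  Y(C1) = 0.000+0.1116j S between n8,n4
  Y(C2) = 0.000+0.006993j S between n6,n9
  Y(R1) = 0.06849+0.000j S between n6,n2
  Y(R2) = 0.004132+0.000j S between n0,n8
  Y(C3) = 0.000+0.1023j S between n2,n1
  Y(R3) = 0.2336+0.000j S between n1,n5
  Y(L1) = 0.000-5.253j S between n1,n6
  Y(C4) = 0.000+0.02497j S between n2,n3
  Y(L2) = 0.000-0.2590j S between n8,n9
  Y(R4) = 0.001495+0.000j S between n8,n3
  Y(R5) = 0.0001610+0.000j S between n2,n7
  Y(R6) = 0.9434+0.000j S between n0,n5
  I1: injects 0.06 A into n6 (from n0)
  Y(C5) = 0.000+0.05373j S between n3,n4
  Y(R7) = 0.1129+0.000j S between n9,n4
  Y(R8) = 0.006897+0.000j S between n7,n3
  V1: constraint V(n0)−V(n3) = 7.61
  V2: constraint V(n3)−V(n8) = 34.8
Assemble and solve the 11×11 MNA system:
  V(n1)=-0.3377-2.456j  V(n2)=-1.639-2.701j  V(n3)=-7.610+0.000j  V(n4)=-32.95+8.081j  V(n5)=-0.06704-0.4876j  V(n6)=-0.2755-2.473j  V(n7)=-7.474-0.06162j  V(n8)=-42.41+0.000j  V(n9)=-44.79+5.371j
  i(V1)=-0.2985-0.4600j  i(V2)=-0.7163-1.673j

-0.3377-2.456j V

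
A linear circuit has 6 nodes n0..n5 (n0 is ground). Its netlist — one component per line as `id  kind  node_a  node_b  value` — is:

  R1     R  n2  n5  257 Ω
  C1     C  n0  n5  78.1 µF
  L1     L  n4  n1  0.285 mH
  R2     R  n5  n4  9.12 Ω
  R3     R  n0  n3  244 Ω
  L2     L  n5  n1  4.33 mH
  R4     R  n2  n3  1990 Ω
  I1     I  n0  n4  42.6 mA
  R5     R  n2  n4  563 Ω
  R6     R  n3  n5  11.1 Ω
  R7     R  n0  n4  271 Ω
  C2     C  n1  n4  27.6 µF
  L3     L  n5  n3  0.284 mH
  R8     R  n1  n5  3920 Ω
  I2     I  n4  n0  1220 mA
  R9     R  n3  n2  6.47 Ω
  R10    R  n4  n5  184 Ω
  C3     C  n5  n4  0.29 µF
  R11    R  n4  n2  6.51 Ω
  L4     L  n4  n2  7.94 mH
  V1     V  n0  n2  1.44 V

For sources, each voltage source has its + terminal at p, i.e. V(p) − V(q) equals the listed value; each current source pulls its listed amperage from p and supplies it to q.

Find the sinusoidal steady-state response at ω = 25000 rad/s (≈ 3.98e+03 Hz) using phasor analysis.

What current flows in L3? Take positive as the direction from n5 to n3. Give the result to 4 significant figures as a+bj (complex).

MNA unknowns: 5 node voltages V₁..V_5 plus 1 source current (V1)
R1: Y=0.003891+0.000j on G[2,5]
C1: Y=0.000+1.953j on G[0,5]
L1: Y=0.000-0.1404j on G[4,1]
R2: Y=0.1096+0.000j on G[5,4]
R3: Y=0.004098+0.000j on G[0,3]
L2: Y=0.000-0.009238j on G[5,1]
R4: Y=0.0005025+0.000j on G[2,3]
I1: z[0]−=0.0426, z[4]+=0.0426
R5: Y=0.001776+0.000j on G[2,4]
R6: Y=0.09009+0.000j on G[3,5]
R7: Y=0.003690+0.000j on G[0,4]
C2: Y=0.000+0.6900j on G[1,4]
L3: Y=0.000-0.1408j on G[5,3]
R8: Y=0.0002551+0.000j on G[1,5]
I2: z[4]−=1.22, z[0]+=1.22
R9: Y=0.1546+0.000j on G[3,2]
R10: Y=0.005435+0.000j on G[4,5]
C3: Y=0.000+0.007250j on G[5,4]
R11: Y=0.1536+0.000j on G[4,2]
L4: Y=0.000-0.005038j on G[4,2]
V1: row V0−V2=1.44, i_V1 at 0,2
solve → V1=-5.191+0.04130j, V2=-1.440+0.000j, V3=-0.5765-0.1921j, V4=-5.104+0.04927j, V5=0.001447+0.3722j
aux → i_V1=0.4295+0.002219j

0.07947-0.08140j A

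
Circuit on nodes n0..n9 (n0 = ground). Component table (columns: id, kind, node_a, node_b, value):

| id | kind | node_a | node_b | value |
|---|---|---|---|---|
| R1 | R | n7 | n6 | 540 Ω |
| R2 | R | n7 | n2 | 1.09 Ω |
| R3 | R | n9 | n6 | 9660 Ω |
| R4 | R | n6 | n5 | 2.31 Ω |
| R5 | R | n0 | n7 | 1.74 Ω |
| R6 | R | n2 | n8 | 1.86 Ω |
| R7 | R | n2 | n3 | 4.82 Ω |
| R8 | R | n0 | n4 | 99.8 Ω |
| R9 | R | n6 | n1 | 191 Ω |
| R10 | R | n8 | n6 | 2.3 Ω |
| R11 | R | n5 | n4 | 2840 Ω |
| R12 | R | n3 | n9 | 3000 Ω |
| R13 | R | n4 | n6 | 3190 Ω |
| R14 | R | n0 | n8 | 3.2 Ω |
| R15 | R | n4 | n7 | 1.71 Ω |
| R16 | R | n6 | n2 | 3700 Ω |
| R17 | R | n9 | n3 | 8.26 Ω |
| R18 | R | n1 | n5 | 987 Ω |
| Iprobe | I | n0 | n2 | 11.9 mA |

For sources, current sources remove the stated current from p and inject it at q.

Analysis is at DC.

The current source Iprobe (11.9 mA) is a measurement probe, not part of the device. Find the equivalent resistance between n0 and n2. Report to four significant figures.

R_eq = 1.803 Ω

MNA unknowns: 9 node voltages V₁..V_9
R1: Y=0.001852 on G[7,6]
R2: Y=0.9174 on G[7,2]
R3: Y=0.0001035 on G[9,6]
R4: Y=0.4329 on G[6,5]
R5: Y=0.5747 on G[0,7]
R6: Y=0.5376 on G[2,8]
R7: Y=0.2075 on G[2,3]
R8: Y=0.01002 on G[0,4]
R9: Y=0.005236 on G[6,1]
R10: Y=0.4348 on G[8,6]
R11: Y=0.0003521 on G[5,4]
R12: Y=0.0003333 on G[3,9]
R13: Y=0.0003135 on G[4,6]
R14: Y=0.3125 on G[0,8]
R15: Y=0.5848 on G[4,7]
R16: Y=0.0002703 on G[6,2]
R17: Y=0.1211 on G[9,3]
R18: Y=0.001013 on G[1,5]
Iprobe: z[0]−=0.0119, z[2]+=0.0119
solve → V1=0.01357, V2=0.02145, V3=0.02145, V4=0.01288, V5=0.01357, V6=0.01357, V7=0.01310, V8=0.01357, V9=0.02144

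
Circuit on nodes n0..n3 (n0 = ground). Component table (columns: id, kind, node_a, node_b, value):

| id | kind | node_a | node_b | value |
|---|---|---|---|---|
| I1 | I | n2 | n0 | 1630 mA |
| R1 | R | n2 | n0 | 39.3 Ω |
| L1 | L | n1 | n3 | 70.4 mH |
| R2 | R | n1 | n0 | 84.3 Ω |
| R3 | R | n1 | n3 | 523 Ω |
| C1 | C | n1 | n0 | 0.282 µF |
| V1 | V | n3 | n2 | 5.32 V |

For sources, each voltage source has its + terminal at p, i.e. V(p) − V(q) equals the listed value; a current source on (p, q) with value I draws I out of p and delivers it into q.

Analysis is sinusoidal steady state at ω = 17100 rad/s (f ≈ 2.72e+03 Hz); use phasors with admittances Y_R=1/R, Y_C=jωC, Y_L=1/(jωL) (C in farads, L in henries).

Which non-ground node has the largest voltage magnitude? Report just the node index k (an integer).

MNA unknowns: 3 node voltages V₁..V_3 plus 1 source current (V1)
I1: z[2]−=1.63, z[0]+=1.63
R1: Y=0.02545+0.000j on G[2,0]
L1: Y=0.000-0.0008307j on G[1,3]
R2: Y=0.01186+0.000j on G[1,0]
R3: Y=0.001912+0.000j on G[1,3]
C1: Y=0.000+0.004822j on G[1,0]
V1: row V3−V2=5.32, i_V1 at 3,2
solve → V1=-6.248+4.964j, V2=-60.21-1.130j, V3=-54.89-1.130j
aux → i_V1=0.09806-0.02875j

2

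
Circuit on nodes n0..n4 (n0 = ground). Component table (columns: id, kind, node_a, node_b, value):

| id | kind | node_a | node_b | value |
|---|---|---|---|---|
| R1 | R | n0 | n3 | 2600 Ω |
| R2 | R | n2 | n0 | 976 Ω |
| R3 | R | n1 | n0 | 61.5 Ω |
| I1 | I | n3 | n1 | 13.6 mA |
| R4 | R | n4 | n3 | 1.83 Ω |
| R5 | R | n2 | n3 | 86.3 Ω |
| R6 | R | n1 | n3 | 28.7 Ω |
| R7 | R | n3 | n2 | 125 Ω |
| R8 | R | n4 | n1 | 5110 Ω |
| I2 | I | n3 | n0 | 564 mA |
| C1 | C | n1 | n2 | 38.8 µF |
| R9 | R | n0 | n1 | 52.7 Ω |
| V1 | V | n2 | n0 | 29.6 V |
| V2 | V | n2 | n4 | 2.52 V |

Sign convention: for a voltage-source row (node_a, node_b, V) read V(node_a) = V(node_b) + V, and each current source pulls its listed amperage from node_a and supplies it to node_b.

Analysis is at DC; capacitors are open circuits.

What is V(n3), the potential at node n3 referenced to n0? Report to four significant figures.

Element admittances at DC:
  Y(R1) = 0.0003846 S between n0,n3
  Y(R2) = 0.001025 S between n2,n0
  Y(R3) = 0.01626 S between n1,n0
  I1: injects 0.0136 A into n1 (from n3)
  Y(R4) = 0.5464 S between n4,n3
  Y(R5) = 0.01159 S between n2,n3
  Y(R6) = 0.03484 S between n1,n3
  Y(R7) = 0.008000 S between n3,n2
  Y(R8) = 0.0001957 S between n4,n1
  I2: injects 0.564 A into n0 (from n3)
  Y(C1) = 0.000 S between n1,n2
  Y(R9) = 0.01898 S between n0,n1
  V1: constraint V(n2)−V(n0) = 29.6
  V2: constraint V(n2)−V(n4) = 2.52
Assemble and solve the 6×6 MNA system:
  V(n1)=12.84  V(n2)=29.60  V(n3)=25.36  V(n4)=27.08
  i(V1)=-1.057  i(V2)=0.9432

25.36 V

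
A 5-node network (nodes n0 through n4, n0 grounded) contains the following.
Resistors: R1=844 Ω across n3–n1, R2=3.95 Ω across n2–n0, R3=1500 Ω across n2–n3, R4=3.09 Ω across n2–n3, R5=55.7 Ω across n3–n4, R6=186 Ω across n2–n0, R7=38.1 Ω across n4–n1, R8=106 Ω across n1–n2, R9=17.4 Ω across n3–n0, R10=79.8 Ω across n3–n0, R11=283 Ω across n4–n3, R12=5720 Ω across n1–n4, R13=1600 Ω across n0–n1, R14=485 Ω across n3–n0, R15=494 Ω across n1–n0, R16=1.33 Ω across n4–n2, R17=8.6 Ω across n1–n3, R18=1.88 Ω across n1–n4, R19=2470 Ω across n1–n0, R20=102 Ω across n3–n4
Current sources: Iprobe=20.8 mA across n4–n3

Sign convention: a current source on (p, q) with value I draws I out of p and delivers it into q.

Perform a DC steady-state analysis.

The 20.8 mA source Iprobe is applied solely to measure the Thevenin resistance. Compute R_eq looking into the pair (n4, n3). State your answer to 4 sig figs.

R_eq = 2.621 Ω

MNA unknowns: 4 node voltages V₁..V_4
R1: Y=0.001185 on G[3,1]
R2: Y=0.2532 on G[2,0]
R3: Y=0.0006667 on G[2,3]
R4: Y=0.3236 on G[2,3]
R5: Y=0.01795 on G[3,4]
R6: Y=0.005376 on G[2,0]
R7: Y=0.02625 on G[4,1]
R8: Y=0.009434 on G[1,2]
R9: Y=0.05747 on G[3,0]
R10: Y=0.01253 on G[3,0]
R11: Y=0.003534 on G[4,3]
R12: Y=0.0001748 on G[1,4]
R13: Y=0.0006250 on G[0,1]
R14: Y=0.002062 on G[3,0]
R15: Y=0.002024 on G[1,0]
R16: Y=0.7519 on G[4,2]
R17: Y=0.1163 on G[1,3]
R18: Y=0.5319 on G[1,4]
R19: Y=0.0004049 on G[1,0]
R20: Y=0.009804 on G[3,4]
Iprobe: z[4]−=0.0208, z[3]+=0.0208
solve → V1=-0.01631, V2=-0.007761, V3=0.02853, V4=-0.02598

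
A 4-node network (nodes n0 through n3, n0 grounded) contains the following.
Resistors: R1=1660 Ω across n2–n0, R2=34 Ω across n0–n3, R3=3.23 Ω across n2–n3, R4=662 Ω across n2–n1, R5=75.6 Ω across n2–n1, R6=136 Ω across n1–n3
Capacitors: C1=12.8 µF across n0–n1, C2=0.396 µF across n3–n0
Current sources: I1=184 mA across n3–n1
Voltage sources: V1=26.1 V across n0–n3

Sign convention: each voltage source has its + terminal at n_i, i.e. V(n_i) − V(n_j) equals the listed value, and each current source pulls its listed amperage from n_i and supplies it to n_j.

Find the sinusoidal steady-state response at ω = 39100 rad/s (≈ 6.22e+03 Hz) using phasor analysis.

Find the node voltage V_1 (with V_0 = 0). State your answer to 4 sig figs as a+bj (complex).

Element admittances at ω=39100 rad/s:
  Y(R1) = 0.0006024+0.000j S between n2,n0
  Y(R2) = 0.02941+0.000j S between n0,n3
  Y(R3) = 0.3096+0.000j S between n2,n3
  Y(C1) = 0.000+0.5005j S between n0,n1
  Y(R4) = 0.001511+0.000j S between n2,n1
  Y(R5) = 0.01323+0.000j S between n2,n1
  Y(R6) = 0.007353+0.000j S between n1,n3
  I1: injects 0.184 A into n1 (from n3)
  Y(C2) = 0.000+0.01548j S between n3,n0
  V1: constraint V(n0)−V(n3) = 26.1
Assemble and solve the 4×4 MNA system:
  V(n1)=-0.03196+0.7467j  V(n2)=-24.87+0.03387j  V(n3)=-26.10+0.000j
  i(V1)=-1.156-0.4201j

-0.03196+0.7467j V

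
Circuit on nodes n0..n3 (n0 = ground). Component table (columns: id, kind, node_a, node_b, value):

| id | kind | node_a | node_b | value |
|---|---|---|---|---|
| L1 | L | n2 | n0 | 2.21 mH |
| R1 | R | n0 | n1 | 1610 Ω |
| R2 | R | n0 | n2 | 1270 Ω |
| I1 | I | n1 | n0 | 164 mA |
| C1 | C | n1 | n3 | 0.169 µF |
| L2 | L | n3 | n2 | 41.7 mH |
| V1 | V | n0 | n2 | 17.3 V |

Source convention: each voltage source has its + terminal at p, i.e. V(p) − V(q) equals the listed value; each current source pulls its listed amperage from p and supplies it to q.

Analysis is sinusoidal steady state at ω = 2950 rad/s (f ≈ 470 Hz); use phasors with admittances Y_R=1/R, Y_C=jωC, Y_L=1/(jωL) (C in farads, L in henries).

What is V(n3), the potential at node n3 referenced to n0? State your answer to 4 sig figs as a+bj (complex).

-7.988-7.963j V

Apply KCL at each of the 3 non-ground nodes and solve the resulting linear system.
Node n1: branches {R1, I1, C1} → V_1 = -159.8+121.9j
Node n2: branches {L1, R2, L2, V1} → V_2 = -17.30+0.000j
Node n3: branches {C1, L2} → V_3 = -7.988-7.963j
Source currents: i(V1)=0.05111+2.729j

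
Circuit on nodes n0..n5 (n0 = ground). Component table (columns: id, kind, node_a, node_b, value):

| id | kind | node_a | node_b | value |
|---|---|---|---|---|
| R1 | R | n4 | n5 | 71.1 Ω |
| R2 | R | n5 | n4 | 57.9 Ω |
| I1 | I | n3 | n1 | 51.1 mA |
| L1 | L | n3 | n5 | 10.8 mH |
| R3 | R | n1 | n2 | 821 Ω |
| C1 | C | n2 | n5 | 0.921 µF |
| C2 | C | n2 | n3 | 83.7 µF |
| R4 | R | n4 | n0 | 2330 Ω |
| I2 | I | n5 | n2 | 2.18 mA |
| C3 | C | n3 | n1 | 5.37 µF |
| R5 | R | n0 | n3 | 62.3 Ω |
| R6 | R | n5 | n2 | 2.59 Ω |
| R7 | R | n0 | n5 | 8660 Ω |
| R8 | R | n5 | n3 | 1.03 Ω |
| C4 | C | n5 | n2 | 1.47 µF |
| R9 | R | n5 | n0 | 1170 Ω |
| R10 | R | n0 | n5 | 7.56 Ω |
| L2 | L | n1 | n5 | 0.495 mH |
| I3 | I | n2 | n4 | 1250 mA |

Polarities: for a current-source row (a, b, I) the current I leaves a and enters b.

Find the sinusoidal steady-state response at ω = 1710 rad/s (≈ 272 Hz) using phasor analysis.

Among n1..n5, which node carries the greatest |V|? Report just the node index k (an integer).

4

Element admittances at ω=1710 rad/s:
  Y(R1) = 0.01406+0.000j S between n4,n5
  Y(R2) = 0.01727+0.000j S between n5,n4
  I1: injects 0.0511 A into n1 (from n3)
  Y(L1) = 0.000-0.05415j S between n3,n5
  Y(R3) = 0.001218+0.000j S between n1,n2
  Y(C1) = 0.000+0.001575j S between n2,n5
  Y(C2) = 0.000+0.1431j S between n2,n3
  Y(R4) = 0.0004292+0.000j S between n4,n0
  I2: injects 0.00218 A into n2 (from n5)
  Y(C3) = 0.000+0.009183j S between n3,n1
  Y(R5) = 0.01605+0.000j S between n0,n3
  Y(R6) = 0.3861+0.000j S between n5,n2
  Y(R7) = 0.0001155+0.000j S between n0,n5
  Y(R8) = 0.9709+0.000j S between n5,n3
  Y(C4) = 0.000+0.002514j S between n5,n2
  Y(R9) = 0.0008547+0.000j S between n5,n0
  Y(R10) = 0.1323+0.000j S between n0,n5
  Y(L2) = 0.000-1.181j S between n1,n5
  I3: injects 1.25 A into n4 (from n2)
Assemble and solve the 5×5 MNA system:
  V(n1)=-0.08777+0.08367j  V(n2)=-2.811+0.9914j  V(n3)=-0.3144-0.3330j  V(n4)=39.26+0.03945j  V(n5)=-0.08859+0.03999j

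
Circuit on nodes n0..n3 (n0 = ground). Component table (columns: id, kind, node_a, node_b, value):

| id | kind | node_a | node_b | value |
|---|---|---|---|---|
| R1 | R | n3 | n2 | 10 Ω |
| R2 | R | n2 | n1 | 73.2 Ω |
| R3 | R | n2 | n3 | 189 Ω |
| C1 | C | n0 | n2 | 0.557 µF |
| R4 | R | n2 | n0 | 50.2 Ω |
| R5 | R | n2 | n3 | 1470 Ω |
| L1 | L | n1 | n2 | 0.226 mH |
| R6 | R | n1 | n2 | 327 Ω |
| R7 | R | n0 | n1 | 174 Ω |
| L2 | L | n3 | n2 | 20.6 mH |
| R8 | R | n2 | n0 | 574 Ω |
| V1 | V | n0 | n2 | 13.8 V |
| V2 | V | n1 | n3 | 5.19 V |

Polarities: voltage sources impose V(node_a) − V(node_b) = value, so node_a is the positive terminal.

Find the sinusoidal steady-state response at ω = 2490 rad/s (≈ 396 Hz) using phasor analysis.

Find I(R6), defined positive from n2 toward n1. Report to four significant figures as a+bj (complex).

MNA unknowns: 3 node voltages V₁..V_3 plus 2 source currents (V1, V2)
R1: Y=0.1000+0.000j on G[3,2]
R2: Y=0.01366+0.000j on G[2,1]
R3: Y=0.005291+0.000j on G[2,3]
C1: Y=0.000+0.001387j on G[0,2]
R4: Y=0.01992+0.000j on G[2,0]
R5: Y=0.0006803+0.000j on G[2,3]
L1: Y=0.000-1.777j on G[1,2]
R6: Y=0.003058+0.000j on G[1,2]
R7: Y=0.005747+0.000j on G[0,1]
L2: Y=0.000-0.01950j on G[3,2]
R8: Y=0.001742+0.000j on G[2,0]
V1: row V0−V2=13.8, i_V1 at 0,2
V2: row V1−V3=5.19, i_V2 at 1,3
solve → V1=-13.72+0.3445j, V2=-13.80+0.000j, V3=-18.91+0.3445j
aux → i_V1=-0.3778-0.01716j, i_V2=-0.5347+0.1361j

-0.0002476-0.001054j A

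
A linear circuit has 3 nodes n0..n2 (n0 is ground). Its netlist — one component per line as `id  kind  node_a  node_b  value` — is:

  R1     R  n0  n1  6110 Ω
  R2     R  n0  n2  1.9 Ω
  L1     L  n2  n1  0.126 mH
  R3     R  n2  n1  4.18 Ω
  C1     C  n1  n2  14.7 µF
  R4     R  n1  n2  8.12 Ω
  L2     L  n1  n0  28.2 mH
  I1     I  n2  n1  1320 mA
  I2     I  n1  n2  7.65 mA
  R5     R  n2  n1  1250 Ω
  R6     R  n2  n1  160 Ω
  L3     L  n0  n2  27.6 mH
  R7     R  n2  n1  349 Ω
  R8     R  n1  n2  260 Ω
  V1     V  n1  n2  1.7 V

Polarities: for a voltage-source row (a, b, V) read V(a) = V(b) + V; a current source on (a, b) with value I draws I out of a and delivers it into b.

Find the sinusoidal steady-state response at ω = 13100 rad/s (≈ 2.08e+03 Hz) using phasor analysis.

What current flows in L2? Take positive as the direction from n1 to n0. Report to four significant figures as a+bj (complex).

2.364e-05-0.004600j A

MNA unknowns: 2 node voltages V₁..V_2 plus 1 source current (V1)
R1: Y=0.0001637+0.000j on G[0,1]
R2: Y=0.5263+0.000j on G[0,2]
L1: Y=0.000-0.6058j on G[2,1]
R3: Y=0.2392+0.000j on G[2,1]
C1: Y=0.000+0.1926j on G[1,2]
R4: Y=0.1232+0.000j on G[1,2]
L2: Y=0.000-0.002707j on G[1,0]
I1: z[2]−=1.32, z[1]+=1.32
I2: z[1]−=0.00765, z[2]+=0.00765
R5: Y=0.0008000+0.000j on G[2,1]
R6: Y=0.006250+0.000j on G[2,1]
L3: Y=0.000-0.002766j on G[0,2]
R7: Y=0.002865+0.000j on G[2,1]
R8: Y=0.003846+0.000j on G[1,2]
V1: row V1−V2=1.7, i_V1 at 1,2
solve → V1=1.699+0.008734j, V2=-0.0006193+0.008734j
aux → i_V1=0.6726+0.7072j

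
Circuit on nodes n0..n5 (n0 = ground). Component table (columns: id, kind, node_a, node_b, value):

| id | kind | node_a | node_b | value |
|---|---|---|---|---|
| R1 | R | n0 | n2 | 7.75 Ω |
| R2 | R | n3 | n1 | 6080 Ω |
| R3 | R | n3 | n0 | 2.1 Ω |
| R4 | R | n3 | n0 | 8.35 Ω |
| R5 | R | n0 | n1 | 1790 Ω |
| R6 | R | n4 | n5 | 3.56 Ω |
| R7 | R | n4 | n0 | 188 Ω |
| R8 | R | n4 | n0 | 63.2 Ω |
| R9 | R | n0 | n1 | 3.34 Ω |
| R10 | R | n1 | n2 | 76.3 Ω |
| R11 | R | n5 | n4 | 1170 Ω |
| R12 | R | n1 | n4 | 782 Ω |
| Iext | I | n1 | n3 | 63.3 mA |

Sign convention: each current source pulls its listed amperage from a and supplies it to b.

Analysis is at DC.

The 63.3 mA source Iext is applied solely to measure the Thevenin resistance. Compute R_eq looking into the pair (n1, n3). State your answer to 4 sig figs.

Element admittances at DC:
  Y(R1) = 0.1290 S between n0,n2
  Y(R2) = 0.0001645 S between n3,n1
  Y(R3) = 0.4762 S between n3,n0
  Y(R4) = 0.1198 S between n3,n0
  Y(R5) = 0.0005587 S between n0,n1
  Y(R6) = 0.2809 S between n4,n5
  Y(R7) = 0.005319 S between n4,n0
  Y(R8) = 0.01582 S between n4,n0
  Y(R9) = 0.2994 S between n0,n1
  Y(R10) = 0.01311 S between n1,n2
  Y(R11) = 0.0008547 S between n5,n4
  Y(R12) = 0.001279 S between n1,n4
  Iext: injects 0.0633 A into n3 (from n1)
Assemble and solve the 5×5 MNA system:
  V(n1)=-0.2020  V(n2)=-0.01863  V(n3)=0.1061  V(n4)=-0.01152  V(n5)=-0.01152

R_eq = 4.868 Ω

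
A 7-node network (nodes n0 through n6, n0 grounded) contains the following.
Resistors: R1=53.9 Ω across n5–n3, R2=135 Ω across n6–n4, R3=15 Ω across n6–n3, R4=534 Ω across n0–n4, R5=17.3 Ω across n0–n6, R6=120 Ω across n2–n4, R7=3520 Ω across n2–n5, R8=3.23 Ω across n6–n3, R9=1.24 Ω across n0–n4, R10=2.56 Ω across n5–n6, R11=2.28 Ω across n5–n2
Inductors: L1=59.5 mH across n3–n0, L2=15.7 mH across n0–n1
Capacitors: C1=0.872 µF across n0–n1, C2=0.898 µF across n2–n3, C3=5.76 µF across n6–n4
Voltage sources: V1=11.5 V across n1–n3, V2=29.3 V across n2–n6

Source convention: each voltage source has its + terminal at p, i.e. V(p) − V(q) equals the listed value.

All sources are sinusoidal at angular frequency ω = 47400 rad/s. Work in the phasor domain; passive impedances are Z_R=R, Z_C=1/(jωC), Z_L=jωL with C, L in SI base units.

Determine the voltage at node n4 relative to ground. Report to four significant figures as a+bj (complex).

0.1816-0.5336j V

Apply KCL at each of the 6 non-ground nodes and solve the resulting linear system.
Node n1: branches {C1, L2, V1} → V_1 = 11.17+1.643j
Node n2: branches {R6, C2, R7, R11, V2} → V_2 = 27.89-0.2690j
Node n3: branches {R1, L1, R3, C2, R8, V1} → V_3 = -0.3286+1.643j
Node n4: branches {R2, R4, R6, R9, C3} → V_4 = 0.1816-0.5336j
Node n5: branches {R1, R7, R10, R11} → V_5 = 13.77-0.2271j
Node n6: branches {R2, R3, R5, R8, C3, R10, V2} → V_6 = -1.413-0.2690j
Source currents: i(V1)=0.06571-0.4467j, i(V2)=-6.506-1.185j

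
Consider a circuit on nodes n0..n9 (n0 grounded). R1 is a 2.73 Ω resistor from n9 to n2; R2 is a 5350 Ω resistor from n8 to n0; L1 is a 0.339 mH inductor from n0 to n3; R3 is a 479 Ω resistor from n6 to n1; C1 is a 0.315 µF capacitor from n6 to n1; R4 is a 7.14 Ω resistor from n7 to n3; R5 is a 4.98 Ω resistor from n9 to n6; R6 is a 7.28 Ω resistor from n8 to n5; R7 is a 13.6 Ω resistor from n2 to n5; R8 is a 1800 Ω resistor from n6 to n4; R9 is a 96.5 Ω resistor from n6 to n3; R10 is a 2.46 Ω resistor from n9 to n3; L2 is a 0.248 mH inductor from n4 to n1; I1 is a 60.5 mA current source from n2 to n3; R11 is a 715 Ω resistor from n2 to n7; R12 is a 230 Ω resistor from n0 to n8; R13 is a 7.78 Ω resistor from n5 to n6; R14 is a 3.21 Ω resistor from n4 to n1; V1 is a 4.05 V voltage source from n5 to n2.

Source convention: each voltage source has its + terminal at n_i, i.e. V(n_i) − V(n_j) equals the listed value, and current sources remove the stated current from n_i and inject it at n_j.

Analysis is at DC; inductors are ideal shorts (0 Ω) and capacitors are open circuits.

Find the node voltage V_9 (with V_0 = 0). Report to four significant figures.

Element admittances at DC:
  Y(R1) = 0.3663 S between n9,n2
  Y(R2) = 0.0001869 S between n8,n0
  L1: short n0↔n3 (DC inductor)
  Y(R3) = 0.002088 S between n6,n1
  Y(C1) = 0.000 S between n6,n1
  Y(R4) = 0.1401 S between n7,n3
  Y(R5) = 0.2008 S between n9,n6
  Y(R6) = 0.1374 S between n8,n5
  Y(R7) = 0.07353 S between n2,n5
  Y(R8) = 0.0005556 S between n6,n4
  Y(R9) = 0.01036 S between n6,n3
  Y(R10) = 0.4065 S between n9,n3
  L2: short n4↔n1 (DC inductor)
  I1: injects 0.0605 A into n3 (from n2)
  Y(R11) = 0.001399 S between n2,n7
  Y(R12) = 0.004348 S between n0,n8
  Y(R13) = 0.1285 S between n5,n6
  Y(R14) = 0.3115 S between n4,n1
  V1: constraint V(n5)−V(n2) = 4.05
Assemble and solve the 12×12 MNA system:
  V(n1)=1.001  V(n2)=-1.087  V(n3)=0.000  V(n4)=1.001  V(n5)=2.963  V(n6)=1.001  V(n7)=-0.01075  V(n8)=2.868  V(n9)=-0.2026
  i(L1)=0.01301  i(L2)=0.000  i(V1)=-0.5629

-0.2026 V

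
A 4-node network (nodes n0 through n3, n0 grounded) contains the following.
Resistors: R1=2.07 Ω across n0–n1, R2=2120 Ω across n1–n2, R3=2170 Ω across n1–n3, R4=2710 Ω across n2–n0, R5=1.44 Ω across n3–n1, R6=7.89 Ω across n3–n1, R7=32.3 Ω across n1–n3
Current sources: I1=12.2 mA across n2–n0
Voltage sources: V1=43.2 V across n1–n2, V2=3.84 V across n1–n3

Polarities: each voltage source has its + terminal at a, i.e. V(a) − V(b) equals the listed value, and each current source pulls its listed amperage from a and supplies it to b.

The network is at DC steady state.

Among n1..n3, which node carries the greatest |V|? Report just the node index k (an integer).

Apply KCL at each of the 3 non-ground nodes and solve the resulting linear system.
Node n1: branches {R1, R2, R3, R5, R6, R7, V1, V2} → V_1 = 0.007738
Node n2: branches {R2, R4, I1, V1} → V_2 = -43.19
Node n3: branches {R3, R5, R6, R7, V2} → V_3 = -3.832
Source currents: i(V1)=-0.02412, i(V2)=-3.274

2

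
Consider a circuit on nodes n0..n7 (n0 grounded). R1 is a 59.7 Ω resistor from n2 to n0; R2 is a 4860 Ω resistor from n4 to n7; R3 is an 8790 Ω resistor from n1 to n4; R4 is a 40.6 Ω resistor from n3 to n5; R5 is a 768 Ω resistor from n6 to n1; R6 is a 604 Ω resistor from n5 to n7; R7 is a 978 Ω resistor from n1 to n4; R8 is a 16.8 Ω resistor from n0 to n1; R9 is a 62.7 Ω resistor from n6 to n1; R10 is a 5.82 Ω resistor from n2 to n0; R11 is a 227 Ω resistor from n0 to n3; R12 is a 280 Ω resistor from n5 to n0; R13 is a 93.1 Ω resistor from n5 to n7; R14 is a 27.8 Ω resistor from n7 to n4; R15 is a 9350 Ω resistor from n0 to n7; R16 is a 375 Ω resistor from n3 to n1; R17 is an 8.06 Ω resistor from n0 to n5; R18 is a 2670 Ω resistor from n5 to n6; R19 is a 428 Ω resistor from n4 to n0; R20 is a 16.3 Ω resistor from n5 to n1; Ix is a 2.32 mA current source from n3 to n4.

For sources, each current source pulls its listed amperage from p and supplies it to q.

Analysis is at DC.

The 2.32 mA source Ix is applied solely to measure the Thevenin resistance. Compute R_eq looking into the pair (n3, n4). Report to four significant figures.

R_eq = 109.9 Ω

MNA unknowns: 7 node voltages V₁..V_7
R1: Y=0.01675 on G[2,0]
R2: Y=0.0002058 on G[4,7]
R3: Y=0.0001138 on G[1,4]
R4: Y=0.02463 on G[3,5]
R5: Y=0.001302 on G[6,1]
R6: Y=0.001656 on G[5,7]
R7: Y=0.001022 on G[1,4]
R8: Y=0.05952 on G[0,1]
R9: Y=0.01595 on G[6,1]
R10: Y=0.1718 on G[2,0]
R11: Y=0.004405 on G[0,3]
R12: Y=0.003571 on G[5,0]
R13: Y=0.01074 on G[5,7]
R14: Y=0.03597 on G[7,4]
R15: Y=0.0001070 on G[0,7]
R16: Y=0.002667 on G[3,1]
R17: Y=0.1241 on G[0,5]
R18: Y=0.0003745 on G[5,6]
R19: Y=0.002336 on G[4,0]
R20: Y=0.06135 on G[5,1]
Ix: z[3]−=0.00232, z[4]+=0.00232
solve → V1=-0.0002949, V2=0.000, V3=-0.07378, V4=0.1812, V5=-0.0007452, V6=-0.0003045, V7=0.1345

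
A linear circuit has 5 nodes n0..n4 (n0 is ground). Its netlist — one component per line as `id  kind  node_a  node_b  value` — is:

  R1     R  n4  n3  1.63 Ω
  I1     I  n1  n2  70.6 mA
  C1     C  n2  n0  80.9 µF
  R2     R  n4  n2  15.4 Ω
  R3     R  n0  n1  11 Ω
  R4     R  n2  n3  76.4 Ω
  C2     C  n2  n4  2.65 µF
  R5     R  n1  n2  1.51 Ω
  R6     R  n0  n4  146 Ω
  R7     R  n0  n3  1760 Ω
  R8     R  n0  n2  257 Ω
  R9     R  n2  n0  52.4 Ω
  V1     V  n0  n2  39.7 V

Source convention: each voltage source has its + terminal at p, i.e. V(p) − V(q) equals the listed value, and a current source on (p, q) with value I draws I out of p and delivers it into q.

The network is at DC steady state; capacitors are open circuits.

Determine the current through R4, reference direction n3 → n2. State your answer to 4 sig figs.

Element admittances at DC:
  Y(R1) = 0.6135 S between n4,n3
  I1: injects 0.0706 A into n2 (from n1)
  Y(C1) = 0.000 S between n2,n0
  Y(R2) = 0.06494 S between n4,n2
  Y(R3) = 0.09091 S between n0,n1
  Y(R4) = 0.01309 S between n2,n3
  Y(C2) = 0.000 S between n2,n4
  Y(R5) = 0.6623 S between n1,n2
  Y(R6) = 0.006849 S between n0,n4
  Y(R7) = 0.0005682 S between n0,n3
  Y(R8) = 0.003891 S between n0,n2
  Y(R9) = 0.01908 S between n2,n0
  V1: constraint V(n0)−V(n2) = 39.7
Assemble and solve the 5×5 MNA system:
  V(n1)=-35.00  V(n2)=-39.70  V(n3)=-36.29  V(n4)=-36.25
  i(V1)=-4.363

0.04468 A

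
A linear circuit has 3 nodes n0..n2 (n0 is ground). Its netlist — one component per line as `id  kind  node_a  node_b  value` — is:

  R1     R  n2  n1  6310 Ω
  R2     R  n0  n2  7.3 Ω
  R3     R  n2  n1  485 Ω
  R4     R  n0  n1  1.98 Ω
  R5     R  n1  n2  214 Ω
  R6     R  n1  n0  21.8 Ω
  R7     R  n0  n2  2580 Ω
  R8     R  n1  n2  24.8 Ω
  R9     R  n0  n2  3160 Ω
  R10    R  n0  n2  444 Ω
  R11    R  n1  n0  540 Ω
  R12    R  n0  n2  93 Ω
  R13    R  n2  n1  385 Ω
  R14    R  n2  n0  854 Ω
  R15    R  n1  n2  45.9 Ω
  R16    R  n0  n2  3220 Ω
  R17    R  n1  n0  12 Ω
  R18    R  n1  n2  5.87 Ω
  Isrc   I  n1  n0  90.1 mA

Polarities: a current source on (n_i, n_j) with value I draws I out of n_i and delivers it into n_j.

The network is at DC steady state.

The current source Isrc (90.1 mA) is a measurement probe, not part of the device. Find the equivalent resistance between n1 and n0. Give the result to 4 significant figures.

R_eq = 1.371 Ω

Element admittances at DC:
  Y(R1) = 0.0001585 S between n2,n1
  Y(R2) = 0.1370 S between n0,n2
  Y(R3) = 0.002062 S between n2,n1
  Y(R4) = 0.5051 S between n0,n1
  Y(R5) = 0.004673 S between n1,n2
  Y(R6) = 0.04587 S between n1,n0
  Y(R7) = 0.0003876 S between n0,n2
  Y(R8) = 0.04032 S between n1,n2
  Y(R9) = 0.0003165 S between n0,n2
  Y(R10) = 0.002252 S between n0,n2
  Y(R11) = 0.001852 S between n1,n0
  Y(R12) = 0.01075 S between n0,n2
  Y(R13) = 0.002597 S between n2,n1
  Y(R14) = 0.001171 S between n2,n0
  Y(R15) = 0.02179 S between n1,n2
  Y(R16) = 0.0003106 S between n0,n2
  Y(R17) = 0.08333 S between n1,n0
  Y(R18) = 0.1704 S between n1,n2
  Isrc: injects 0.0901 A into n0 (from n1)
Assemble and solve the 2×2 MNA system:
  V(n1)=-0.1235  V(n2)=-0.07582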